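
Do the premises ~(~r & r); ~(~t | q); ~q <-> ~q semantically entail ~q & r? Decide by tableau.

No

Initial set: {~(~r & r); ~(~t | q); (~q <-> ~q); ~(~q & r)}.
~(~t | q): α-rule — add ~~t, ~q.
~(~r & r): β-rule — branch into ~~r  //  ~r.
  branch 1 (add ~~r):
    (~q <-> ~q): β-rule — branch into ~q, ~q  //  ~~q, ~~q.
      branch 1.1 (add ~q, ~q):
        ~(~q & r): β-rule — branch into ~~q  //  ~r.
          branch 1.1.1 (add ~~q):
            × closes — contains both q and ~q.
          branch 1.1.2 (add ~r):
            × closes — contains both r and ~r.
      branch 1.2 (add ~~q, ~~q):
        × closes — contains both q and ~q.
  branch 2 (add ~r):
    (~q <-> ~q): β-rule — branch into ~q, ~q  //  ~~q, ~~q.
      branch 2.1 (add ~q, ~q):
        ~(~q & r): β-rule — branch into ~~q  //  ~r.
          branch 2.1.1 (add ~~q):
            × closes — contains both q and ~q.
          branch 2.1.2 (add ~r):
            ○ open, literals {q=false, r=false, t=true}.
      branch 2.2 (add ~~q, ~~q):
        × closes — contains both q and ~q.
5 branches closed, 1 open.
An open branch gives a countermodel: q=false, r=false, t=true (unmentioned atoms arbitrary); the premises hold there but the conclusion fails.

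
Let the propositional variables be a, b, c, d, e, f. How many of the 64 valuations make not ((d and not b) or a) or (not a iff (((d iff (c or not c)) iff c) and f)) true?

50

Initial set: {(not ((d and not b) or a) or (not a iff (((d iff (c or not c)) iff c) and f)))}.
(not ((d and not b) or a) or (not a iff (((d iff (c or not c)) iff c) and f))): β-rule — branch into not ((d and not b) or a)  //  (not a iff (((d iff (c or not c)) iff c) and f)).
  branch 1 (add not ((d and not b) or a)):
    not ((d and not b) or a): α-rule — add not (d and not b), not a.
    not (d and not b): β-rule — branch into not d  //  not not b.
      branch 1.1 (add not d):
        ○ open, literals {a=0, d=0}.
      branch 1.2 (add not not b):
        ○ open, literals {a=0, b=1}.
  branch 2 (add (not a iff (((d iff (c or not c)) iff c) and f))):
    (not a iff (((d iff (c or not c)) iff c) and f)): β-rule — branch into not a, (((d iff (c or not c)) iff c) and f)  //  not not a, not (((d iff (c or not c)) iff c) and f).
      branch 2.1 (add not a, (((d iff (c or not c)) iff c) and f)):
        (((d iff (c or not c)) iff c) and f): α-rule — add ((d iff (c or not c)) iff c), f.
        ((d iff (c or not c)) iff c): β-rule — branch into (d iff (c or not c)), c  //  not (d iff (c or not c)), not c.
          branch 2.1.1 (add (d iff (c or not c)), c):
            (d iff (c or not c)): β-rule — branch into d, (c or not c)  //  not d, not (c or not c).
              branch 2.1.1.1 (add d, (c or not c)):
                (c or not c): β-rule — branch into c  //  not c.
                  branch 2.1.1.1.1 (add c):
                    ○ open, literals {a=0, c=1, d=1, f=1}.
                  branch 2.1.1.1.2 (add not c):
                    × closes — contains both c and not c.
              branch 2.1.1.2 (add not d, not (c or not c)):
                not (c or not c): α-rule — add not c, not not c.
                × closes — contains both c and not c.
          branch 2.1.2 (add not (d iff (c or not c)), not c):
            not (d iff (c or not c)): β-rule — branch into d, not (c or not c)  //  not d, (c or not c).
              branch 2.1.2.1 (add d, not (c or not c)):
                not (c or not c): α-rule — add not c, not not c.
                × closes — contains both c and not c.
              branch 2.1.2.2 (add not d, (c or not c)):
                (c or not c): β-rule — branch into c  //  not c.
                  branch 2.1.2.2.1 (add c):
                    × closes — contains both c and not c.
                  branch 2.1.2.2.2 (add not c):
                    ○ open, literals {a=0, c=0, d=0, f=1}.
      branch 2.2 (add not not a, not (((d iff (c or not c)) iff c) and f)):
        not (((d iff (c or not c)) iff c) and f): β-rule — branch into not ((d iff (c or not c)) iff c)  //  not f.
          branch 2.2.1 (add not ((d iff (c or not c)) iff c)):
            not ((d iff (c or not c)) iff c): β-rule — branch into (d iff (c or not c)), not c  //  not (d iff (c or not c)), c.
              branch 2.2.1.1 (add (d iff (c or not c)), not c):
                (d iff (c or not c)): β-rule — branch into d, (c or not c)  //  not d, not (c or not c).
                  branch 2.2.1.1.1 (add d, (c or not c)):
                    (c or not c): β-rule — branch into c  //  not c.
                      branch 2.2.1.1.1.1 (add c):
                        × closes — contains both c and not c.
                      branch 2.2.1.1.1.2 (add not c):
                        ○ open, literals {a=1, c=0, d=1}.
                  branch 2.2.1.1.2 (add not d, not (c or not c)):
                    not (c or not c): α-rule — add not c, not not c.
                    × closes — contains both c and not c.
              branch 2.2.1.2 (add not (d iff (c or not c)), c):
                not (d iff (c or not c)): β-rule — branch into d, not (c or not c)  //  not d, (c or not c).
                  branch 2.2.1.2.1 (add d, not (c or not c)):
                    not (c or not c): α-rule — add not c, not not c.
                    × closes — contains both c and not c.
                  branch 2.2.1.2.2 (add not d, (c or not c)):
                    (c or not c): β-rule — branch into c  //  not c.
                      branch 2.2.1.2.2.1 (add c):
                        ○ open, literals {a=1, c=1, d=0}.
                      branch 2.2.1.2.2.2 (add not c):
                        × closes — contains both c and not c.
          branch 2.2.2 (add not f):
            ○ open, literals {a=1, f=0}.
8 branches closed, 7 open.
Each open branch fixes some atoms; the unmentioned ones are free. Counting distinct full assignments: branch {a=0, d=0} (b, c, e, f) contributes 16 new; branch {a=0, b=1} (c, d, e, f) contributes 8 new; branch {a=0, c=1, d=1, f=1} (b, e) contributes 2 new; branch {a=0, c=0, d=0, f=1} (b, e) contributes 0 new; branch {a=1, c=0, d=1} (b, e, f) contributes 8 new; branch {a=1, c=1, d=0} (b, e, f) contributes 8 new; branch {a=1, f=0} (b, c, d, e) contributes 8 new. Total: 50.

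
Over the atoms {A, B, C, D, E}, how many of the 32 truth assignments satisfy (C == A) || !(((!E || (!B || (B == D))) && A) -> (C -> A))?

16

Initial set: {((C == A) || !(((!E || (!B || (B == D))) && A) -> (C -> A)))}.
((C == A) || !(((!E || (!B || (B == D))) && A) -> (C -> A))): β-rule — branch into (C == A)  //  !(((!E || (!B || (B == D))) && A) -> (C -> A)).
  branch 1 (add (C == A)):
    (C == A): β-rule — branch into C, A  //  !C, !A.
      branch 1.1 (add C, A):
        ○ open, literals {A=T, C=T}.
      branch 1.2 (add !C, !A):
        ○ open, literals {A=F, C=F}.
  branch 2 (add !(((!E || (!B || (B == D))) && A) -> (C -> A))):
    !(((!E || (!B || (B == D))) && A) -> (C -> A)): α-rule — add ((!E || (!B || (B == D))) && A), !(C -> A).
    ((!E || (!B || (B == D))) && A): α-rule — add (!E || (!B || (B == D))), A.
    !(C -> A): α-rule — add C, !A.
    × closes — contains both A and !A.
1 branch closed, 2 open.
Each open branch fixes some atoms; the unmentioned ones are free. Counting distinct full assignments: branch {A=T, C=T} (B, D, E) contributes 8 new; branch {A=F, C=F} (B, D, E) contributes 8 new. Total: 16.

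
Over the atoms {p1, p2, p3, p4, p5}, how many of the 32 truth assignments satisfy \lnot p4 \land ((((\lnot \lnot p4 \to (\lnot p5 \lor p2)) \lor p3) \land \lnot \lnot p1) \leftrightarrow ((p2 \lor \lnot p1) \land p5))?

Initial set: {T (\lnot p4 \land ((((\lnot \lnot p4 \to (\lnot p5 \lor p2)) \lor p3) \land \lnot \lnot p1) \leftrightarrow ((p2 \lor \lnot p1) \land p5)))}.
T (\lnot p4 \land ((((\lnot \lnot p4 \to (\lnot p5 \lor p2)) \lor p3) \land \lnot \lnot p1) \leftrightarrow ((p2 \lor \lnot p1) \land p5))): α-rule — add T \lnot p4, T ((((\lnot \lnot p4 \to (\lnot p5 \lor p2)) \lor p3) \land \lnot \lnot p1) \leftrightarrow ((p2 \lor \lnot p1) \land p5)).
T ((((\lnot \lnot p4 \to (\lnot p5 \lor p2)) \lor p3) \land \lnot \lnot p1) \leftrightarrow ((p2 \lor \lnot p1) \land p5)): β-rule — branch into T (((\lnot \lnot p4 \to (\lnot p5 \lor p2)) \lor p3) \land \lnot \lnot p1), T ((p2 \lor \lnot p1) \land p5)  //  F (((\lnot \lnot p4 \to (\lnot p5 \lor p2)) \lor p3) \land \lnot \lnot p1), F ((p2 \lor \lnot p1) \land p5).
  branch 1 (add T (((\lnot \lnot p4 \to (\lnot p5 \lor p2)) \lor p3) \land \lnot \lnot p1), T ((p2 \lor \lnot p1) \land p5)):
    T (((\lnot \lnot p4 \to (\lnot p5 \lor p2)) \lor p3) \land \lnot \lnot p1): α-rule — add T ((\lnot \lnot p4 \to (\lnot p5 \lor p2)) \lor p3), T \lnot \lnot p1.
    T ((p2 \lor \lnot p1) \land p5): α-rule — add T (p2 \lor \lnot p1), T p5.
    T \lnot \lnot p1: drop double negation, giving T p1.
    T ((\lnot \lnot p4 \to (\lnot p5 \lor p2)) \lor p3): β-rule — branch into T (\lnot \lnot p4 \to (\lnot p5 \lor p2))  //  T p3.
      branch 1.1 (add T (\lnot \lnot p4 \to (\lnot p5 \lor p2))):
        T (p2 \lor \lnot p1): β-rule — branch into T p2  //  T \lnot p1.
          branch 1.1.1 (add T p2):
            T (\lnot \lnot p4 \to (\lnot p5 \lor p2)): β-rule — branch into F \lnot \lnot p4  //  T (\lnot p5 \lor p2).
              branch 1.1.1.1 (add F \lnot \lnot p4):
                F \lnot \lnot p4: drop double negation, giving F p4.
                ○ open, literals {p1=1, p2=1, p4=0, p5=1}.
              branch 1.1.1.2 (add T (\lnot p5 \lor p2)):
                T (\lnot p5 \lor p2): β-rule — branch into T \lnot p5  //  T p2.
                  branch 1.1.1.2.1 (add T \lnot p5):
                    × closes — contains both p5 and \lnot p5.
                  branch 1.1.1.2.2 (add T p2):
                    ○ open, literals {p1=1, p2=1, p4=0, p5=1}.
          branch 1.1.2 (add T \lnot p1):
            × closes — contains both p1 and \lnot p1.
      branch 1.2 (add T p3):
        T (p2 \lor \lnot p1): β-rule — branch into T p2  //  T \lnot p1.
          branch 1.2.1 (add T p2):
            ○ open, literals {p1=1, p2=1, p3=1, p4=0, p5=1}.
          branch 1.2.2 (add T \lnot p1):
            × closes — contains both p1 and \lnot p1.
  branch 2 (add F (((\lnot \lnot p4 \to (\lnot p5 \lor p2)) \lor p3) \land \lnot \lnot p1), F ((p2 \lor \lnot p1) \land p5)):
    F (((\lnot \lnot p4 \to (\lnot p5 \lor p2)) \lor p3) \land \lnot \lnot p1): β-rule — branch into F ((\lnot \lnot p4 \to (\lnot p5 \lor p2)) \lor p3)  //  F \lnot \lnot p1.
      branch 2.1 (add F ((\lnot \lnot p4 \to (\lnot p5 \lor p2)) \lor p3)):
        F ((\lnot \lnot p4 \to (\lnot p5 \lor p2)) \lor p3): α-rule — add F (\lnot \lnot p4 \to (\lnot p5 \lor p2)), F p3.
        F (\lnot \lnot p4 \to (\lnot p5 \lor p2)): α-rule — add T \lnot \lnot p4, F (\lnot p5 \lor p2).
        T \lnot \lnot p4: drop double negation, giving T p4.
        × closes — contains both p4 and \lnot p4.
      branch 2.2 (add F \lnot \lnot p1):
        F \lnot \lnot p1: drop double negation, giving F p1.
        F ((p2 \lor \lnot p1) \land p5): β-rule — branch into F (p2 \lor \lnot p1)  //  F p5.
          branch 2.2.1 (add F (p2 \lor \lnot p1)):
            F (p2 \lor \lnot p1): α-rule — add F p2, F \lnot p1.
            × closes — contains both p1 and \lnot p1.
          branch 2.2.2 (add F p5):
            ○ open, literals {p1=0, p4=0, p5=0}.
5 branches closed, 4 open.
Each open branch fixes some atoms; the unmentioned ones are free. Counting distinct full assignments: branch {p1=1, p2=1, p4=0, p5=1} (p3) contributes 2 new; branch {p1=1, p2=1, p4=0, p5=1} (p3) contributes 0 new; branch {p1=1, p2=1, p3=1, p4=0, p5=1} (none free) contributes 0 new; branch {p1=0, p4=0, p5=0} (p2, p3) contributes 4 new. Total: 6.

6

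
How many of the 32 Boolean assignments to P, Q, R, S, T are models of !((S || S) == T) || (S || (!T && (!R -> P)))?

30

Initial set: {(!((S || S) == T) || (S || (!T && (!R -> P))))}.
(!((S || S) == T) || (S || (!T && (!R -> P)))): β-rule — branch into !((S || S) == T)  //  (S || (!T && (!R -> P))).
  branch 1 (add !((S || S) == T)):
    !((S || S) == T): β-rule — branch into (S || S), !T  //  !(S || S), T.
      branch 1.1 (add (S || S), !T):
        (S || S): β-rule — branch into S  //  S.
          branch 1.1.1 (add S):
            ○ open, literals {S=1, T=0}.
          branch 1.1.2 (add S):
            ○ open, literals {S=1, T=0}.
      branch 1.2 (add !(S || S), T):
        !(S || S): α-rule — add !S, !S.
        ○ open, literals {S=0, T=1}.
  branch 2 (add (S || (!T && (!R -> P)))):
    (S || (!T && (!R -> P))): β-rule — branch into S  //  (!T && (!R -> P)).
      branch 2.1 (add S):
        ○ open, literals {S=1}.
      branch 2.2 (add (!T && (!R -> P))):
        (!T && (!R -> P)): α-rule — add !T, (!R -> P).
        (!R -> P): β-rule — branch into !!R  //  P.
          branch 2.2.1 (add !!R):
            ○ open, literals {R=1, T=0}.
          branch 2.2.2 (add P):
            ○ open, literals {P=1, T=0}.
0 branches closed, 6 open.
Each open branch fixes some atoms; the unmentioned ones are free. Counting distinct full assignments: branch {S=1, T=0} (P, Q, R) contributes 8 new; branch {S=1, T=0} (P, Q, R) contributes 0 new; branch {S=0, T=1} (P, Q, R) contributes 8 new; branch {S=1} (P, Q, R, T) contributes 8 new; branch {R=1, T=0} (P, Q, S) contributes 4 new; branch {P=1, T=0} (Q, R, S) contributes 2 new. Total: 30.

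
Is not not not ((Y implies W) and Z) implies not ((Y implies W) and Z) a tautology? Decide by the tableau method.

Valid

Assume the negation and expand:
Initial set: {F (not not not ((Y implies W) and Z) implies not ((Y implies W) and Z))}.
F (not not not ((Y implies W) and Z) implies not ((Y implies W) and Z)): α-rule — add T not not not ((Y implies W) and Z), F not ((Y implies W) and Z).
T not not not ((Y implies W) and Z): drop double negation, giving T not ((Y implies W) and Z).
F not ((Y implies W) and Z): α-rule — add T (Y implies W), T Z.
T not ((Y implies W) and Z): β-rule — branch into F (Y implies W)  //  F Z.
  branch 1 (add F (Y implies W)):
    F (Y implies W): α-rule — add T Y, F W.
    T (Y implies W): β-rule — branch into F Y  //  T W.
      branch 1.1 (add F Y):
        × closes — contains both Y and not Y.
      branch 1.2 (add T W):
        × closes — contains both W and not W.
  branch 2 (add F Z):
    × closes — contains both Z and not Z.
All 3 branches close.
Every branch closed, so the negation is unsatisfiable and the formula is valid.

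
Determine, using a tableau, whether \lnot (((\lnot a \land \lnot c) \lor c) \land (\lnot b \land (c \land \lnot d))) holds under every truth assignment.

Assume the negation and expand:
Initial set: {F \lnot (((\lnot a \land \lnot c) \lor c) \land (\lnot b \land (c \land \lnot d)))}.
F \lnot (((\lnot a \land \lnot c) \lor c) \land (\lnot b \land (c \land \lnot d))): α-rule — add T ((\lnot a \land \lnot c) \lor c), T (\lnot b \land (c \land \lnot d)).
T (\lnot b \land (c \land \lnot d)): α-rule — add T \lnot b, T (c \land \lnot d).
T (c \land \lnot d): α-rule — add T c, T \lnot d.
T ((\lnot a \land \lnot c) \lor c): β-rule — branch into T (\lnot a \land \lnot c)  //  T c.
  branch 1 (add T (\lnot a \land \lnot c)):
    T (\lnot a \land \lnot c): α-rule — add T \lnot a, T \lnot c.
    × closes — contains both c and \lnot c.
  branch 2 (add T c):
    ○ open, literals {b=F, c=T, d=F}.
1 branch closed, 1 open.
An open branch gives a countermodel: b=F, c=T, d=F (unmentioned atoms arbitrary); under it the original formula is false.

Not valid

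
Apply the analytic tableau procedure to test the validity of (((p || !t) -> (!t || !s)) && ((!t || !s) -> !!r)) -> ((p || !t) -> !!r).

Valid

Assume the negation and expand:
Initial set: {F ((((p || !t) -> (!t || !s)) && ((!t || !s) -> !!r)) -> ((p || !t) -> !!r))}.
F ((((p || !t) -> (!t || !s)) && ((!t || !s) -> !!r)) -> ((p || !t) -> !!r)): α-rule — add T (((p || !t) -> (!t || !s)) && ((!t || !s) -> !!r)), F ((p || !t) -> !!r).
T (((p || !t) -> (!t || !s)) && ((!t || !s) -> !!r)): α-rule — add T ((p || !t) -> (!t || !s)), T ((!t || !s) -> !!r).
F ((p || !t) -> !!r): α-rule — add T (p || !t), F !!r.
F !!r: drop double negation, giving F r.
T ((p || !t) -> (!t || !s)): β-rule — branch into F (p || !t)  //  T (!t || !s).
  branch 1 (add F (p || !t)):
    F (p || !t): α-rule — add F p, F !t.
    T ((!t || !s) -> !!r): β-rule — branch into F (!t || !s)  //  T !!r.
      branch 1.1 (add F (!t || !s)):
        F (!t || !s): α-rule — add F !t, F !s.
        T (p || !t): β-rule — branch into T p  //  T !t.
          branch 1.1.1 (add T p):
            × closes — contains both p and !p.
          branch 1.1.2 (add T !t):
            × closes — contains both t and !t.
      branch 1.2 (add T !!r):
        T !!r: drop double negation, giving T r.
        × closes — contains both r and !r.
  branch 2 (add T (!t || !s)):
    T ((!t || !s) -> !!r): β-rule — branch into F (!t || !s)  //  T !!r.
      branch 2.1 (add F (!t || !s)):
        F (!t || !s): α-rule — add F !t, F !s.
        T (p || !t): β-rule — branch into T p  //  T !t.
          branch 2.1.1 (add T p):
            T (!t || !s): β-rule — branch into T !t  //  T !s.
              branch 2.1.1.1 (add T !t):
                × closes — contains both t and !t.
              branch 2.1.1.2 (add T !s):
                × closes — contains both s and !s.
          branch 2.1.2 (add T !t):
            × closes — contains both t and !t.
      branch 2.2 (add T !!r):
        T !!r: drop double negation, giving T r.
        × closes — contains both r and !r.
All 7 branches close.
Every branch closed, so the negation is unsatisfiable and the formula is valid.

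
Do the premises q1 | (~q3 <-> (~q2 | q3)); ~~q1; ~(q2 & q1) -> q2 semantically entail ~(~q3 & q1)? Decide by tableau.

No

Initial set: {(q1 | (~q3 <-> (~q2 | q3))); ~~q1; (~(q2 & q1) -> q2); ~~(~q3 & q1)}.
~~q1: drop double negation, giving q1.
~~(~q3 & q1): α-rule — add ~q3, q1.
(q1 | (~q3 <-> (~q2 | q3))): β-rule — branch into q1  //  (~q3 <-> (~q2 | q3)).
  branch 1 (add q1):
    (~(q2 & q1) -> q2): β-rule — branch into ~~(q2 & q1)  //  q2.
      branch 1.1 (add ~~(q2 & q1)):
        ~~(q2 & q1): α-rule — add q2, q1.
        ○ open, literals {q1=true, q2=true, q3=false}.
      branch 1.2 (add q2):
        ○ open, literals {q1=true, q2=true, q3=false}.
  branch 2 (add (~q3 <-> (~q2 | q3))):
    (~(q2 & q1) -> q2): β-rule — branch into ~~(q2 & q1)  //  q2.
      branch 2.1 (add ~~(q2 & q1)):
        ~~(q2 & q1): α-rule — add q2, q1.
        (~q3 <-> (~q2 | q3)): β-rule — branch into ~q3, (~q2 | q3)  //  ~~q3, ~(~q2 | q3).
          branch 2.1.1 (add ~q3, (~q2 | q3)):
            (~q2 | q3): β-rule — branch into ~q2  //  q3.
              branch 2.1.1.1 (add ~q2):
                × closes — contains both q2 and ~q2.
              branch 2.1.1.2 (add q3):
                × closes — contains both q3 and ~q3.
          branch 2.1.2 (add ~~q3, ~(~q2 | q3)):
            × closes — contains both q3 and ~q3.
      branch 2.2 (add q2):
        (~q3 <-> (~q2 | q3)): β-rule — branch into ~q3, (~q2 | q3)  //  ~~q3, ~(~q2 | q3).
          branch 2.2.1 (add ~q3, (~q2 | q3)):
            (~q2 | q3): β-rule — branch into ~q2  //  q3.
              branch 2.2.1.1 (add ~q2):
                × closes — contains both q2 and ~q2.
              branch 2.2.1.2 (add q3):
                × closes — contains both q3 and ~q3.
          branch 2.2.2 (add ~~q3, ~(~q2 | q3)):
            × closes — contains both q3 and ~q3.
6 branches closed, 2 open.
An open branch gives a countermodel: q1=true, q2=true, q3=false (unmentioned atoms arbitrary); the premises hold there but the conclusion fails.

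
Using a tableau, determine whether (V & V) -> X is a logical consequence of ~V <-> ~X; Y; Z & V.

Initial set: {T (~V <-> ~X); T Y; T (Z & V); F ((V & V) -> X)}.
T (Z & V): α-rule — add T Z, T V.
F ((V & V) -> X): α-rule — add T (V & V), F X.
T (V & V): α-rule — add T V, T V.
T (~V <-> ~X): β-rule — branch into T ~V, T ~X  //  F ~V, F ~X.
  branch 1 (add T ~V, T ~X):
    × closes — contains both V and ~V.
  branch 2 (add F ~V, F ~X):
    × closes — contains both X and ~X.
All 2 branches close.
Every branch closed, so the premises entail the conclusion.

Yes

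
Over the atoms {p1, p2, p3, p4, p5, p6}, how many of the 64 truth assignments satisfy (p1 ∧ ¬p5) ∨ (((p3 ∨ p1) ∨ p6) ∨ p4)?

Initial set: {((p1 ∧ ¬p5) ∨ (((p3 ∨ p1) ∨ p6) ∨ p4))}.
((p1 ∧ ¬p5) ∨ (((p3 ∨ p1) ∨ p6) ∨ p4)): β-rule — branch into (p1 ∧ ¬p5)  //  (((p3 ∨ p1) ∨ p6) ∨ p4).
  branch 1 (add (p1 ∧ ¬p5)):
    (p1 ∧ ¬p5): α-rule — add p1, ¬p5.
    ○ open, literals {p1=true, p5=false}.
  branch 2 (add (((p3 ∨ p1) ∨ p6) ∨ p4)):
    (((p3 ∨ p1) ∨ p6) ∨ p4): β-rule — branch into ((p3 ∨ p1) ∨ p6)  //  p4.
      branch 2.1 (add ((p3 ∨ p1) ∨ p6)):
        ((p3 ∨ p1) ∨ p6): β-rule — branch into (p3 ∨ p1)  //  p6.
          branch 2.1.1 (add (p3 ∨ p1)):
            (p3 ∨ p1): β-rule — branch into p3  //  p1.
              branch 2.1.1.1 (add p3):
                ○ open, literals {p3=true}.
              branch 2.1.1.2 (add p1):
                ○ open, literals {p1=true}.
          branch 2.1.2 (add p6):
            ○ open, literals {p6=true}.
      branch 2.2 (add p4):
        ○ open, literals {p4=true}.
0 branches closed, 5 open.
Each open branch fixes some atoms; the unmentioned ones are free. Counting distinct full assignments: branch {p1=true, p5=false} (p2, p3, p4, p6) contributes 16 new; branch {p3=true} (p1, p2, p4, p5, p6) contributes 24 new; branch {p1=true} (p2, p3, p4, p5, p6) contributes 8 new; branch {p6=true} (p1, p2, p3, p4, p5) contributes 8 new; branch {p4=true} (p1, p2, p3, p5, p6) contributes 4 new. Total: 60.

60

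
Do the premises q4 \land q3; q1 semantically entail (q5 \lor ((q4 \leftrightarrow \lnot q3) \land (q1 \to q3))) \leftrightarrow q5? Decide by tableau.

Yes

Initial set: {T (q4 \land q3); T q1; F ((q5 \lor ((q4 \leftrightarrow \lnot q3) \land (q1 \to q3))) \leftrightarrow q5)}.
T (q4 \land q3): α-rule — add T q4, T q3.
F ((q5 \lor ((q4 \leftrightarrow \lnot q3) \land (q1 \to q3))) \leftrightarrow q5): β-rule — branch into T (q5 \lor ((q4 \leftrightarrow \lnot q3) \land (q1 \to q3))), F q5  //  F (q5 \lor ((q4 \leftrightarrow \lnot q3) \land (q1 \to q3))), T q5.
  branch 1 (add T (q5 \lor ((q4 \leftrightarrow \lnot q3) \land (q1 \to q3))), F q5):
    T (q5 \lor ((q4 \leftrightarrow \lnot q3) \land (q1 \to q3))): β-rule — branch into T q5  //  T ((q4 \leftrightarrow \lnot q3) \land (q1 \to q3)).
      branch 1.1 (add T q5):
        × closes — contains both q5 and \lnot q5.
      branch 1.2 (add T ((q4 \leftrightarrow \lnot q3) \land (q1 \to q3))):
        T ((q4 \leftrightarrow \lnot q3) \land (q1 \to q3)): α-rule — add T (q4 \leftrightarrow \lnot q3), T (q1 \to q3).
        T (q4 \leftrightarrow \lnot q3): β-rule — branch into T q4, T \lnot q3  //  F q4, F \lnot q3.
          branch 1.2.1 (add T q4, T \lnot q3):
            × closes — contains both q3 and \lnot q3.
          branch 1.2.2 (add F q4, F \lnot q3):
            × closes — contains both q4 and \lnot q4.
  branch 2 (add F (q5 \lor ((q4 \leftrightarrow \lnot q3) \land (q1 \to q3))), T q5):
    F (q5 \lor ((q4 \leftrightarrow \lnot q3) \land (q1 \to q3))): α-rule — add F q5, F ((q4 \leftrightarrow \lnot q3) \land (q1 \to q3)).
    × closes — contains both q5 and \lnot q5.
All 4 branches close.
Every branch closed, so the premises entail the conclusion.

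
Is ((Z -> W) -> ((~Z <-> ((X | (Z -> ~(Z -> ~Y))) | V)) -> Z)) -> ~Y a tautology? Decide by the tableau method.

Assume the negation and expand:
Initial set: {F (((Z -> W) -> ((~Z <-> ((X | (Z -> ~(Z -> ~Y))) | V)) -> Z)) -> ~Y)}.
F (((Z -> W) -> ((~Z <-> ((X | (Z -> ~(Z -> ~Y))) | V)) -> Z)) -> ~Y): α-rule — add T ((Z -> W) -> ((~Z <-> ((X | (Z -> ~(Z -> ~Y))) | V)) -> Z)), F ~Y.
T ((Z -> W) -> ((~Z <-> ((X | (Z -> ~(Z -> ~Y))) | V)) -> Z)): β-rule — branch into F (Z -> W)  //  T ((~Z <-> ((X | (Z -> ~(Z -> ~Y))) | V)) -> Z).
  branch 1 (add F (Z -> W)):
    F (Z -> W): α-rule — add T Z, F W.
    ○ open, literals {W=0, Y=1, Z=1}.
  branch 2 (add T ((~Z <-> ((X | (Z -> ~(Z -> ~Y))) | V)) -> Z)):
    T ((~Z <-> ((X | (Z -> ~(Z -> ~Y))) | V)) -> Z): β-rule — branch into F (~Z <-> ((X | (Z -> ~(Z -> ~Y))) | V))  //  T Z.
      branch 2.1 (add F (~Z <-> ((X | (Z -> ~(Z -> ~Y))) | V))):
        F (~Z <-> ((X | (Z -> ~(Z -> ~Y))) | V)): β-rule — branch into T ~Z, F ((X | (Z -> ~(Z -> ~Y))) | V)  //  F ~Z, T ((X | (Z -> ~(Z -> ~Y))) | V).
          branch 2.1.1 (add T ~Z, F ((X | (Z -> ~(Z -> ~Y))) | V)):
            F ((X | (Z -> ~(Z -> ~Y))) | V): α-rule — add F (X | (Z -> ~(Z -> ~Y))), F V.
            F (X | (Z -> ~(Z -> ~Y))): α-rule — add F X, F (Z -> ~(Z -> ~Y)).
            F (Z -> ~(Z -> ~Y)): α-rule — add T Z, F ~(Z -> ~Y).
            × closes — contains both Z and ~Z.
          branch 2.1.2 (add F ~Z, T ((X | (Z -> ~(Z -> ~Y))) | V)):
            T ((X | (Z -> ~(Z -> ~Y))) | V): β-rule — branch into T (X | (Z -> ~(Z -> ~Y)))  //  T V.
              branch 2.1.2.1 (add T (X | (Z -> ~(Z -> ~Y)))):
                T (X | (Z -> ~(Z -> ~Y))): β-rule — branch into T X  //  T (Z -> ~(Z -> ~Y)).
                  branch 2.1.2.1.1 (add T X):
                    ○ open, literals {X=1, Y=1, Z=1}.
                  branch 2.1.2.1.2 (add T (Z -> ~(Z -> ~Y))):
                    T (Z -> ~(Z -> ~Y)): β-rule — branch into F Z  //  T ~(Z -> ~Y).
                      branch 2.1.2.1.2.1 (add F Z):
                        × closes — contains both Z and ~Z.
                      branch 2.1.2.1.2.2 (add T ~(Z -> ~Y)):
                        T ~(Z -> ~Y): α-rule — add T Z, F ~Y.
                        ○ open, literals {Y=1, Z=1}.
              branch 2.1.2.2 (add T V):
                ○ open, literals {V=1, Y=1, Z=1}.
      branch 2.2 (add T Z):
        ○ open, literals {Y=1, Z=1}.
2 branches closed, 5 open.
An open branch gives a countermodel: W=0, Y=1, Z=1 (unmentioned atoms arbitrary); under it the original formula is false.

Not valid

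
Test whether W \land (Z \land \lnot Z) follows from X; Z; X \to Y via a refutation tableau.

Initial set: {X; Z; (X \to Y); \lnot (W \land (Z \land \lnot Z))}.
(X \to Y): β-rule — branch into \lnot X  //  Y.
  branch 1 (add \lnot X):
    × closes — contains both X and \lnot X.
  branch 2 (add Y):
    \lnot (W \land (Z \land \lnot Z)): β-rule — branch into \lnot W  //  \lnot (Z \land \lnot Z).
      branch 2.1 (add \lnot W):
        ○ open, literals {W=false, X=true, Y=true, Z=true}.
      branch 2.2 (add \lnot (Z \land \lnot Z)):
        \lnot (Z \land \lnot Z): β-rule — branch into \lnot Z  //  \lnot \lnot Z.
          branch 2.2.1 (add \lnot Z):
            × closes — contains both Z and \lnot Z.
          branch 2.2.2 (add \lnot \lnot Z):
            ○ open, literals {X=true, Y=true, Z=true}.
2 branches closed, 2 open.
An open branch gives a countermodel: W=false, X=true, Y=true, Z=true (unmentioned atoms arbitrary); the premises hold there but the conclusion fails.

No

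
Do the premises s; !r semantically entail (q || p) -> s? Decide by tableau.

Initial set: {s; !r; !((q || p) -> s)}.
!((q || p) -> s): α-rule — add (q || p), !s.
× closes — contains both s and !s.
All 1 branch closes.
Every branch closed, so the premises entail the conclusion.

Yes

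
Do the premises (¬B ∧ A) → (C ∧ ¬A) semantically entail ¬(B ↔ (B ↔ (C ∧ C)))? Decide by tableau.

Initial set: {((¬B ∧ A) → (C ∧ ¬A)); ¬¬(B ↔ (B ↔ (C ∧ C)))}.
((¬B ∧ A) → (C ∧ ¬A)): β-rule — branch into ¬(¬B ∧ A)  //  (C ∧ ¬A).
  branch 1 (add ¬(¬B ∧ A)):
    ¬¬(B ↔ (B ↔ (C ∧ C))): β-rule — branch into B, (B ↔ (C ∧ C))  //  ¬B, ¬(B ↔ (C ∧ C)).
      branch 1.1 (add B, (B ↔ (C ∧ C))):
        ¬(¬B ∧ A): β-rule — branch into ¬¬B  //  ¬A.
          branch 1.1.1 (add ¬¬B):
            (B ↔ (C ∧ C)): β-rule — branch into B, (C ∧ C)  //  ¬B, ¬(C ∧ C).
              branch 1.1.1.1 (add B, (C ∧ C)):
                (C ∧ C): α-rule — add C, C.
                ○ open, literals {B=T, C=T}.
              branch 1.1.1.2 (add ¬B, ¬(C ∧ C)):
                × closes — contains both B and ¬B.
          branch 1.1.2 (add ¬A):
            (B ↔ (C ∧ C)): β-rule — branch into B, (C ∧ C)  //  ¬B, ¬(C ∧ C).
              branch 1.1.2.1 (add B, (C ∧ C)):
                (C ∧ C): α-rule — add C, C.
                ○ open, literals {A=F, B=T, C=T}.
              branch 1.1.2.2 (add ¬B, ¬(C ∧ C)):
                × closes — contains both B and ¬B.
      branch 1.2 (add ¬B, ¬(B ↔ (C ∧ C))):
        ¬(¬B ∧ A): β-rule — branch into ¬¬B  //  ¬A.
          branch 1.2.1 (add ¬¬B):
            × closes — contains both B and ¬B.
          branch 1.2.2 (add ¬A):
            ¬(B ↔ (C ∧ C)): β-rule — branch into B, ¬(C ∧ C)  //  ¬B, (C ∧ C).
              branch 1.2.2.1 (add B, ¬(C ∧ C)):
                × closes — contains both B and ¬B.
              branch 1.2.2.2 (add ¬B, (C ∧ C)):
                (C ∧ C): α-rule — add C, C.
                ○ open, literals {A=F, B=F, C=T}.
  branch 2 (add (C ∧ ¬A)):
    (C ∧ ¬A): α-rule — add C, ¬A.
    ¬¬(B ↔ (B ↔ (C ∧ C))): β-rule — branch into B, (B ↔ (C ∧ C))  //  ¬B, ¬(B ↔ (C ∧ C)).
      branch 2.1 (add B, (B ↔ (C ∧ C))):
        (B ↔ (C ∧ C)): β-rule — branch into B, (C ∧ C)  //  ¬B, ¬(C ∧ C).
          branch 2.1.1 (add B, (C ∧ C)):
            (C ∧ C): α-rule — add C, C.
            ○ open, literals {A=F, B=T, C=T}.
          branch 2.1.2 (add ¬B, ¬(C ∧ C)):
            × closes — contains both B and ¬B.
      branch 2.2 (add ¬B, ¬(B ↔ (C ∧ C))):
        ¬(B ↔ (C ∧ C)): β-rule — branch into B, ¬(C ∧ C)  //  ¬B, (C ∧ C).
          branch 2.2.1 (add B, ¬(C ∧ C)):
            × closes — contains both B and ¬B.
          branch 2.2.2 (add ¬B, (C ∧ C)):
            (C ∧ C): α-rule — add C, C.
            ○ open, literals {A=F, B=F, C=T}.
6 branches closed, 5 open.
An open branch gives a countermodel: B=T, C=T (unmentioned atoms arbitrary); the premises hold there but the conclusion fails.

No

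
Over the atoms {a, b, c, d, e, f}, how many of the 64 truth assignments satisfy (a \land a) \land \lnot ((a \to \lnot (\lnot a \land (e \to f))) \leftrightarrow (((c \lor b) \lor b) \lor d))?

Initial set: {T ((a \land a) \land \lnot ((a \to \lnot (\lnot a \land (e \to f))) \leftrightarrow (((c \lor b) \lor b) \lor d)))}.
T ((a \land a) \land \lnot ((a \to \lnot (\lnot a \land (e \to f))) \leftrightarrow (((c \lor b) \lor b) \lor d))): α-rule — add T (a \land a), T \lnot ((a \to \lnot (\lnot a \land (e \to f))) \leftrightarrow (((c \lor b) \lor b) \lor d)).
T (a \land a): α-rule — add T a, T a.
T \lnot ((a \to \lnot (\lnot a \land (e \to f))) \leftrightarrow (((c \lor b) \lor b) \lor d)): β-rule — branch into T (a \to \lnot (\lnot a \land (e \to f))), F (((c \lor b) \lor b) \lor d)  //  F (a \to \lnot (\lnot a \land (e \to f))), T (((c \lor b) \lor b) \lor d).
  branch 1 (add T (a \to \lnot (\lnot a \land (e \to f))), F (((c \lor b) \lor b) \lor d)):
    F (((c \lor b) \lor b) \lor d): α-rule — add F ((c \lor b) \lor b), F d.
    F ((c \lor b) \lor b): α-rule — add F (c \lor b), F b.
    F (c \lor b): α-rule — add F c, F b.
    T (a \to \lnot (\lnot a \land (e \to f))): β-rule — branch into F a  //  T \lnot (\lnot a \land (e \to f)).
      branch 1.1 (add F a):
        × closes — contains both a and \lnot a.
      branch 1.2 (add T \lnot (\lnot a \land (e \to f))):
        T \lnot (\lnot a \land (e \to f)): β-rule — branch into F \lnot a  //  F (e \to f).
          branch 1.2.1 (add F \lnot a):
            ○ open, literals {a=true, b=false, c=false, d=false}.
          branch 1.2.2 (add F (e \to f)):
            F (e \to f): α-rule — add T e, F f.
            ○ open, literals {a=true, b=false, c=false, d=false, e=true, f=false}.
  branch 2 (add F (a \to \lnot (\lnot a \land (e \to f))), T (((c \lor b) \lor b) \lor d)):
    F (a \to \lnot (\lnot a \land (e \to f))): α-rule — add T a, F \lnot (\lnot a \land (e \to f)).
    F \lnot (\lnot a \land (e \to f)): α-rule — add T \lnot a, T (e \to f).
    × closes — contains both a and \lnot a.
2 branches closed, 2 open.
Each open branch fixes some atoms; the unmentioned ones are free. Counting distinct full assignments: branch {a=true, b=false, c=false, d=false} (e, f) contributes 4 new; branch {a=true, b=false, c=false, d=false, e=true, f=false} (none free) contributes 0 new. Total: 4.

4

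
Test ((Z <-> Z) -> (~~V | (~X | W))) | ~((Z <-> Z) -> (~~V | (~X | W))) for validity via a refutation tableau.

Assume the negation and expand:
Initial set: {~(((Z <-> Z) -> (~~V | (~X | W))) | ~((Z <-> Z) -> (~~V | (~X | W))))}.
~(((Z <-> Z) -> (~~V | (~X | W))) | ~((Z <-> Z) -> (~~V | (~X | W)))): α-rule — add ~((Z <-> Z) -> (~~V | (~X | W))), ~~((Z <-> Z) -> (~~V | (~X | W))).
~((Z <-> Z) -> (~~V | (~X | W))): α-rule — add (Z <-> Z), ~(~~V | (~X | W)).
~(~~V | (~X | W)): α-rule — add ~~~V, ~(~X | W).
~~~V: drop double negation, giving ~V.
~(~X | W): α-rule — add ~~X, ~W.
~~((Z <-> Z) -> (~~V | (~X | W))): β-rule — branch into ~(Z <-> Z)  //  (~~V | (~X | W)).
  branch 1 (add ~(Z <-> Z)):
    (Z <-> Z): β-rule — branch into Z, Z  //  ~Z, ~Z.
      branch 1.1 (add Z, Z):
        ~(Z <-> Z): β-rule — branch into Z, ~Z  //  ~Z, Z.
          branch 1.1.1 (add Z, ~Z):
            × closes — contains both Z and ~Z.
          branch 1.1.2 (add ~Z, Z):
            × closes — contains both Z and ~Z.
      branch 1.2 (add ~Z, ~Z):
        ~(Z <-> Z): β-rule — branch into Z, ~Z  //  ~Z, Z.
          branch 1.2.1 (add Z, ~Z):
            × closes — contains both Z and ~Z.
          branch 1.2.2 (add ~Z, Z):
            × closes — contains both Z and ~Z.
  branch 2 (add (~~V | (~X | W))):
    (Z <-> Z): β-rule — branch into Z, Z  //  ~Z, ~Z.
      branch 2.1 (add Z, Z):
        (~~V | (~X | W)): β-rule — branch into ~~V  //  (~X | W).
          branch 2.1.1 (add ~~V):
            ~~V: drop double negation, giving V.
            × closes — contains both V and ~V.
          branch 2.1.2 (add (~X | W)):
            (~X | W): β-rule — branch into ~X  //  W.
              branch 2.1.2.1 (add ~X):
                × closes — contains both X and ~X.
              branch 2.1.2.2 (add W):
                × closes — contains both W and ~W.
      branch 2.2 (add ~Z, ~Z):
        (~~V | (~X | W)): β-rule — branch into ~~V  //  (~X | W).
          branch 2.2.1 (add ~~V):
            ~~V: drop double negation, giving V.
            × closes — contains both V and ~V.
          branch 2.2.2 (add (~X | W)):
            (~X | W): β-rule — branch into ~X  //  W.
              branch 2.2.2.1 (add ~X):
                × closes — contains both X and ~X.
              branch 2.2.2.2 (add W):
                × closes — contains both W and ~W.
All 10 branches close.
Every branch closed, so the negation is unsatisfiable and the formula is valid.

Valid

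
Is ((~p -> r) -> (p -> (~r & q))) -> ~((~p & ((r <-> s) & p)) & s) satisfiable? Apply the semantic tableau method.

Initial set: {T (((~p -> r) -> (p -> (~r & q))) -> ~((~p & ((r <-> s) & p)) & s))}.
T (((~p -> r) -> (p -> (~r & q))) -> ~((~p & ((r <-> s) & p)) & s)): β-rule — branch into F ((~p -> r) -> (p -> (~r & q)))  //  T ~((~p & ((r <-> s) & p)) & s).
  branch 1 (add F ((~p -> r) -> (p -> (~r & q)))):
    F ((~p -> r) -> (p -> (~r & q))): α-rule — add T (~p -> r), F (p -> (~r & q)).
    F (p -> (~r & q)): α-rule — add T p, F (~r & q).
    T (~p -> r): β-rule — branch into F ~p  //  T r.
      branch 1.1 (add F ~p):
        F (~r & q): β-rule — branch into F ~r  //  F q.
          branch 1.1.1 (add F ~r):
            ○ open, literals {p=true, r=true}.
          branch 1.1.2 (add F q):
            ○ open, literals {p=true, q=false}.
      branch 1.2 (add T r):
        F (~r & q): β-rule — branch into F ~r  //  F q.
          branch 1.2.1 (add F ~r):
            ○ open, literals {p=true, r=true}.
          branch 1.2.2 (add F q):
            ○ open, literals {p=true, q=false, r=true}.
  branch 2 (add T ~((~p & ((r <-> s) & p)) & s)):
    T ~((~p & ((r <-> s) & p)) & s): β-rule — branch into F (~p & ((r <-> s) & p))  //  F s.
      branch 2.1 (add F (~p & ((r <-> s) & p))):
        F (~p & ((r <-> s) & p)): β-rule — branch into F ~p  //  F ((r <-> s) & p).
          branch 2.1.1 (add F ~p):
            ○ open, literals {p=true}.
          branch 2.1.2 (add F ((r <-> s) & p)):
            F ((r <-> s) & p): β-rule — branch into F (r <-> s)  //  F p.
              branch 2.1.2.1 (add F (r <-> s)):
                F (r <-> s): β-rule — branch into T r, F s  //  F r, T s.
                  branch 2.1.2.1.1 (add T r, F s):
                    ○ open, literals {r=true, s=false}.
                  branch 2.1.2.1.2 (add F r, T s):
                    ○ open, literals {r=false, s=true}.
              branch 2.1.2.2 (add F p):
                ○ open, literals {p=false}.
      branch 2.2 (add F s):
        ○ open, literals {s=false}.
0 branches closed, 9 open.
An open branch gives a satisfying assignment: p=true, r=true.

Satisfiable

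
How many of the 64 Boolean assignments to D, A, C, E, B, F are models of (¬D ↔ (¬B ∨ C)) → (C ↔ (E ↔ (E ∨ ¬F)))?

48

Initial set: {((¬D ↔ (¬B ∨ C)) → (C ↔ (E ↔ (E ∨ ¬F))))}.
((¬D ↔ (¬B ∨ C)) → (C ↔ (E ↔ (E ∨ ¬F)))): β-rule — branch into ¬(¬D ↔ (¬B ∨ C))  //  (C ↔ (E ↔ (E ∨ ¬F))).
  branch 1 (add ¬(¬D ↔ (¬B ∨ C))):
    ¬(¬D ↔ (¬B ∨ C)): β-rule — branch into ¬D, ¬(¬B ∨ C)  //  ¬¬D, (¬B ∨ C).
      branch 1.1 (add ¬D, ¬(¬B ∨ C)):
        ¬(¬B ∨ C): α-rule — add ¬¬B, ¬C.
        ○ open, literals {B=T, C=F, D=F}.
      branch 1.2 (add ¬¬D, (¬B ∨ C)):
        (¬B ∨ C): β-rule — branch into ¬B  //  C.
          branch 1.2.1 (add ¬B):
            ○ open, literals {B=F, D=T}.
          branch 1.2.2 (add C):
            ○ open, literals {C=T, D=T}.
  branch 2 (add (C ↔ (E ↔ (E ∨ ¬F)))):
    (C ↔ (E ↔ (E ∨ ¬F))): β-rule — branch into C, (E ↔ (E ∨ ¬F))  //  ¬C, ¬(E ↔ (E ∨ ¬F)).
      branch 2.1 (add C, (E ↔ (E ∨ ¬F))):
        (E ↔ (E ∨ ¬F)): β-rule — branch into E, (E ∨ ¬F)  //  ¬E, ¬(E ∨ ¬F).
          branch 2.1.1 (add E, (E ∨ ¬F)):
            (E ∨ ¬F): β-rule — branch into E  //  ¬F.
              branch 2.1.1.1 (add E):
                ○ open, literals {C=T, E=T}.
              branch 2.1.1.2 (add ¬F):
                ○ open, literals {C=T, E=T, F=F}.
          branch 2.1.2 (add ¬E, ¬(E ∨ ¬F)):
            ¬(E ∨ ¬F): α-rule — add ¬E, ¬¬F.
            ○ open, literals {C=T, E=F, F=T}.
      branch 2.2 (add ¬C, ¬(E ↔ (E ∨ ¬F))):
        ¬(E ↔ (E ∨ ¬F)): β-rule — branch into E, ¬(E ∨ ¬F)  //  ¬E, (E ∨ ¬F).
          branch 2.2.1 (add E, ¬(E ∨ ¬F)):
            ¬(E ∨ ¬F): α-rule — add ¬E, ¬¬F.
            × closes — contains both E and ¬E.
          branch 2.2.2 (add ¬E, (E ∨ ¬F)):
            (E ∨ ¬F): β-rule — branch into E  //  ¬F.
              branch 2.2.2.1 (add E):
                × closes — contains both E and ¬E.
              branch 2.2.2.2 (add ¬F):
                ○ open, literals {C=F, E=F, F=F}.
2 branches closed, 7 open.
Each open branch fixes some atoms; the unmentioned ones are free. Counting distinct full assignments: branch {B=T, C=F, D=F} (A, E, F) contributes 8 new; branch {B=F, D=T} (A, C, E, F) contributes 16 new; branch {C=T, D=T} (A, E, B, F) contributes 8 new; branch {C=T, E=T} (D, A, B, F) contributes 8 new; branch {C=T, E=T, F=F} (D, A, B) contributes 0 new; branch {C=T, E=F, F=T} (D, A, B) contributes 4 new; branch {C=F, E=F, F=F} (D, A, B) contributes 4 new. Total: 48.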